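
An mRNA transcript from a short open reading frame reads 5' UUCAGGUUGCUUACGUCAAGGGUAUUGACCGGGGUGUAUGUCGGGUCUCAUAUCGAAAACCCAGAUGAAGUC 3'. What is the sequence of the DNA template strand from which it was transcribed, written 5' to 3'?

5'-GACTTCATCTGGGTTTTCGATATGAGACCCGACATACACCCCGGTCAATACCCTTGACGTAAGCAACCTGAA-3'

Replace U with T to get the coding DNA strand: TTCAGGTTGCTTACGTCAAGGGTATTGACCGGGGTGTATGTCGGGTCTCATATCGAAAACCCAGATGAAGTC. The template strand is its reverse complement (complement AAGTCCAACGAATGCAGTTCCCATAACTGGCCCCACATACAGCCCAGAGTATAGCTTTTGGGTCTACTTCAG, then reverse).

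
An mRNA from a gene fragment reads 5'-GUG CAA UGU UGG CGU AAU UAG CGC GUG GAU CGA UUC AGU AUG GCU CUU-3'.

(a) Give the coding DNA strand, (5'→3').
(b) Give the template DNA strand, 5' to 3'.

(a) 5'-GTGCAATGTTGGCGTAATTAGCGCGTGGATCGATTCAGTATGGCTCTT-3'
(b) 5'-AAGAGCCATACTGAATCGATCCACGCGCTAATTACGCCAACATTGCAC-3'

(a) The coding strand matches the mRNA with U→T.
(b) The template strand is the reverse complement of the coding strand.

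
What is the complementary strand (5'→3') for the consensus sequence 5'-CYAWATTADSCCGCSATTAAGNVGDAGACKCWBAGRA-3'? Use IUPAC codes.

Standard pairs A↔T, G↔C; ambiguity codes pair R↔Y, K↔M, W↔W, S↔S, B↔V, D↔H, N↔N. Complement (GRTWTAATHSGGCGSTAATTCNBCHTCTGMGWVTCYT), then reverse for 5'→3'.

5'-TYCTVWGMGTCTHCBNCTTAATSGCGGSHTAATWTRG-3'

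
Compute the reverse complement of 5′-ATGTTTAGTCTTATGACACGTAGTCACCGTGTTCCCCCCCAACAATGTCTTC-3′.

5'-GAAGACATTGTTGGGGGGGAACACGGTGACTACGTGTCATAAGACTAAACAT-3'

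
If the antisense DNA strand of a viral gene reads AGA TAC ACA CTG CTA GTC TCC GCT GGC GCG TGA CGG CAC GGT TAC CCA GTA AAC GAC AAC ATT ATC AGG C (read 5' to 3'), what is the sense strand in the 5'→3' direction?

5'-GCCTGATAATGTTGTCGTTTACTGGGTAACCGTGCCGTCACGCGCCAGCGGAGACTAGCAGTGTGTATCT-3'

The coding strand is complementary and antiparallel to the template: take the complement (A↔T, G↔C) and reverse.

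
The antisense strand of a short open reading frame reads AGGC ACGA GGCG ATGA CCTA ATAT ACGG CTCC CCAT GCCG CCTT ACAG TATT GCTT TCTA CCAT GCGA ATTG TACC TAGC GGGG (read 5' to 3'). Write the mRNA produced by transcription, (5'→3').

RNA polymerase reads the template 3'→5' and synthesizes mRNA 5'→3' by base-pairing (A→U, T→A, G↔C). The complement of the template is TCCGTGCTCCGCTACTGGATTATATGCCGAGGGGTACGGCGGAATGTCATAACGAAAGATGGTACGCTTAACATGGATCGCCCC; antiparallel, so 5'→3' the coding strand is CCCCGCTAGGTACAATTCGCATGGTAGAAAGCAATACTGTAAGGCGGCATGGGGAGCCGTATATTAGGTCATCGCCTCGTGCCT. Replace T with U for the mRNA.

5'-CCCCGCUAGGUACAAUUCGCAUGGUAGAAAGCAAUACUGUAAGGCGGCAUGGGGAGCCGUAUAUUAGGUCAUCGCCUCGUGCCU-3'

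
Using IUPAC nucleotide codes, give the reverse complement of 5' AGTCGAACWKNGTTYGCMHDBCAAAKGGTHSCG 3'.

Standard pairs A↔T, G↔C; ambiguity codes pair Y↔R, M↔K, W↔W, S↔S, B↔V, D↔H, N↔N. Complement (TCAGCTTGWMNCAARCGKDHVGTTTMCCADSGC), then reverse for 5'→3'.

5'-CGSDACCMTTTGVHDKGCRAACNMWGTTCGACT-3'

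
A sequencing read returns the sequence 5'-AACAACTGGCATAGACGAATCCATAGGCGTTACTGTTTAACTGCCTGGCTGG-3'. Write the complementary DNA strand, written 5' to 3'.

Pairing A↔T and G↔C gives TTGTTGACCGTATCTGCTTAGGTATCCGCAATGACAAATTGACGGACCGACC, running 3'→5'. Reverse for the 5'→3' convention.

5'-CCAGCCAGGCAGTTAAACAGTAACGCCTATGGATTCGTCTATGCCAGTTGTT-3'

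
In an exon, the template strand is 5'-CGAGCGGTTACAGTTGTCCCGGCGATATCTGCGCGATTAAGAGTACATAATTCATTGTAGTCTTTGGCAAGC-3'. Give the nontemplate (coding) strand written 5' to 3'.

The coding strand is complementary and antiparallel to the template: take the complement (A↔T, G↔C) and reverse.

5'-GCTTGCCAAAGACTACAATGAATTATGTACTCTTAATCGCGCAGATATCGCCGGGACAACTGTAACCGCTCG-3'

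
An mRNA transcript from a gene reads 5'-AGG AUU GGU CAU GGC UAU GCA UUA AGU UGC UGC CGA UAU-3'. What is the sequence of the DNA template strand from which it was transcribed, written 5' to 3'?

5′-ATATCGGCAGCAACTTAATGCATAGCCATGACCAATCCT-3′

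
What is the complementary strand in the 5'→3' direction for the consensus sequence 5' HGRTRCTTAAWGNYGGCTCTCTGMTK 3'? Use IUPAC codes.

Standard pairs A↔T, G↔C; ambiguity codes pair R↔Y, M↔K, W↔W, H↔D, N↔N. Complement (DCYAYGAATTWCNRCCGAGAGACKAM), then reverse for 5'→3'.

5'-MAKCAGAGAGCCRNCWTTAAGYAYCD-3'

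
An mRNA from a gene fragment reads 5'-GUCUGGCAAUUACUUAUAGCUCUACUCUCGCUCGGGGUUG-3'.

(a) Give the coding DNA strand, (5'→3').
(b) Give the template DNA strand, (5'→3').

(a) 5'-GTCTGGCAATTACTTATAGCTCTACTCTCGCTCGGGGTTG-3'
(b) 5′-CAACCCCGAGCGAGAGTAGAGCTATAAGTAATTGCCAGAC-3′

(a) The coding strand matches the mRNA with U→T.
(b) The template strand is the reverse complement of the coding strand.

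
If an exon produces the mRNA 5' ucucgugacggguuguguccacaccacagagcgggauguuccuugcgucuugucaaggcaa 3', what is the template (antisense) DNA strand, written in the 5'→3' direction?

5'-TTGCCTTGACAAGACGCAAGGAACATCCCGCTCTGTGGTGTGGACACAACCCGTCACGAGA-3'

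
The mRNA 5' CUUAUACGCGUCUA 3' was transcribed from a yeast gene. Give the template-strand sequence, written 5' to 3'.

Replace U with T to get the coding DNA strand: CTTATACGCGTCTA. The template strand is its reverse complement (complement GAATATGCGCAGAT, then reverse).

5'-TAGACGCGTATAAG-3'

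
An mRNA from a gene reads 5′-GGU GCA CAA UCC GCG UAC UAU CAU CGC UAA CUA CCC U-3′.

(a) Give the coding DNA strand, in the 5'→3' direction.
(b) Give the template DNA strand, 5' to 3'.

(a) 5'-GGTGCACAATCCGCGTACTATCATCGCTAACTACCCT-3'
(b) 5'-AGGGTAGTTAGCGATGATAGTACGCGGATTGTGCACC-3'

(a) The coding strand matches the mRNA with U→T.
(b) The template strand is the reverse complement of the coding strand.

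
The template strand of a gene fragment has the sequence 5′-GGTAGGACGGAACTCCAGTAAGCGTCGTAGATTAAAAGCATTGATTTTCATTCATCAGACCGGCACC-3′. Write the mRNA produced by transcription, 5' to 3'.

5'-GGUGCCGGUCUGAUGAAUGAAAAUCAAUGCUUUUAAUCUACGACGCUUACUGGAGUUCCGUCCUACC-3'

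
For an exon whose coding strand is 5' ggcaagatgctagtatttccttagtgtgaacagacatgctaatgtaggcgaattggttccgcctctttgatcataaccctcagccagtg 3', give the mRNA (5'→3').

5'-GGCAAGAUGCUAGUAUUUCCUUAGUGUGAACAGACAUGCUAAUGUAGGCGAAUUGGUUCCGCCUCUUUGAUCAUAACCCUCAGCCAGUG-3'

mRNA has the coding-strand sequence with U in place of T.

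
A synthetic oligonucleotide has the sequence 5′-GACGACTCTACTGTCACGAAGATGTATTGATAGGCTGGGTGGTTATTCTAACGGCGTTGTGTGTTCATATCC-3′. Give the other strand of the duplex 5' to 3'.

5'-GGATATGAACACACAACGCCGTTAGAATAACCACCCAGCCTATCAATACATCTTCGTGACAGTAGAGTCGTC-3'

The complement of GACGACTCTACTGTCACGAAGATGTATTGATAGGCTGGGTGGTTATTCTAACGGCGTTGTGTGTTCATATCC is CTGCTGAGATGACAGTGCTTCTACATAACTATCCGACCCACCAATAAGATTGCCGCAACACACAAGTATAGG (A↔T, G↔C). DNA strands are antiparallel, so the complementary strand runs 3'→5'; reversing gives the 5'→3' form.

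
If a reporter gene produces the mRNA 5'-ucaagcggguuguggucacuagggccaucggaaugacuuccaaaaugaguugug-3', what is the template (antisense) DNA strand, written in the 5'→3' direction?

Replace U with T to get the coding DNA strand: TCAAGCGGGTTGTGGTCACTAGGGCCATCGGAATGACTTCCAAAATGAGTTGTG. The template strand is its reverse complement (complement AGTTCGCCCAACACCAGTGATCCCGGTAGCCTTACTGAAGGTTTTACTCAACAC, then reverse).

5'-CACAACTCATTTTGGAAGTCATTCCGATGGCCCTAGTGACCACAACCCGCTTGA-3'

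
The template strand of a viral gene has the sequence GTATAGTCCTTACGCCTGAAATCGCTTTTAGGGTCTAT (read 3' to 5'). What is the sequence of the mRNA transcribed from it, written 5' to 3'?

Reading the template 3'→5' as shown, RNA polymerase pairs each base (A→U, T→A, G↔C) to build mRNA 5'→3' directly.

5'-CAUAUCAGGAAUGCGGACUUUAGCGAAAAUCCCAGAUA-3'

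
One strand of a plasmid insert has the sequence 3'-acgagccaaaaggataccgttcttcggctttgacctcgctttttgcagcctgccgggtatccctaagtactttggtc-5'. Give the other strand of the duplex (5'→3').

The strand is given 3'→5', so its complement runs 5'→3' in the same left-to-right order: pair each base A↔T, G↔C.

5′-TGCTCGGTTTTCCTATGGCAAGAAGCCGAAACTGGAGCGAAAAACGTCGGACGGCCCATAGGGATTCATGAAACCAG-3′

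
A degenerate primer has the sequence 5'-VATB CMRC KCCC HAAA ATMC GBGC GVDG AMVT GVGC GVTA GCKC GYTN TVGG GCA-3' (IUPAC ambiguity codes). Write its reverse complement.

5'-TGCCCBANARCGMGCTABCGCBCABKTCHBCGCVCGKATTTTDGGGMGYKGVATB-3'

Standard pairs A↔T, G↔C; ambiguity codes pair R↔Y, M↔K, B↔V, D↔H, N↔N. Complement (BTAVGKYGMGGGDTTTTAKGCVCGCBHCTKBACBCGCBATCGMGCRANABCCCGT), then reverse for 5'→3'.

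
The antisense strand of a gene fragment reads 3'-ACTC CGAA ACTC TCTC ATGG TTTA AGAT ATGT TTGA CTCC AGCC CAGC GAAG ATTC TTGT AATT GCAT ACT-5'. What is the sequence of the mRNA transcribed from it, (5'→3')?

Reading the template 3'→5' as shown, RNA polymerase pairs each base (A→U, T→A, G↔C) to build mRNA 5'→3' directly.

5'-UGAGGCUUUGAGAGAGUACCAAAUUCUAUACAAACUGAGGUCGGGUCGCUUCUAAGAACAUUAACGUAUGA-3'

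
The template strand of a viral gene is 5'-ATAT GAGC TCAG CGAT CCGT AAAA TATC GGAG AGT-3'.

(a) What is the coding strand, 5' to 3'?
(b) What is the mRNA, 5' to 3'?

(a) The coding strand is the reverse complement of the template: complement TATACTCGAGTCGCTAGGCATTTTATAGCCTCTCA, then reverse.
(b) mRNA has the coding-strand sequence with T→U.

(a) 5'-ACTCTCCGATATTTTACGGATCGCTGAGCTCATAT-3'
(b) 5'-ACUCUCCGAUAUUUUACGGAUCGCUGAGCUCAUAU-3'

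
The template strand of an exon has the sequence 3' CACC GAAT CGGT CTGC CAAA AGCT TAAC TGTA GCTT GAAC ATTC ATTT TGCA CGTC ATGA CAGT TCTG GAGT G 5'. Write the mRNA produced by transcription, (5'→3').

5'-GUGGCUUAGCCAGACGGUUUUCGAAUUGACAUCGAACUUGUAAGUAAAACGUGCAGUACUGUCAAGACCUCAC-3'

Reading the template 3'→5' as shown, RNA polymerase pairs each base (A→U, T→A, G↔C) to build mRNA 5'→3' directly.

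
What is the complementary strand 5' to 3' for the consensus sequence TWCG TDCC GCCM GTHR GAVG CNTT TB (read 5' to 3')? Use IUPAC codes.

5'-VAAANGCBTCYDACKGGCGGHACGWA-3'

Standard pairs A↔T, G↔C; ambiguity codes pair R↔Y, M↔K, W↔W, B↔V, D↔H, N↔N. Complement (AWGCAHGGCGGKCADYCTBCGNAAAV), then reverse for 5'→3'.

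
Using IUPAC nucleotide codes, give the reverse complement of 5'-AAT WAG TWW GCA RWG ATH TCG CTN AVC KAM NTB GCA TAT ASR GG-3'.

Standard pairs A↔T, G↔C; ambiguity codes pair R↔Y, M↔K, W↔W, S↔S, B↔V, H↔D, N↔N. Complement (TTAWTCAWWCGTYWCTADAGCGANTBGMTKNAVCGTATATSYCC), then reverse for 5'→3'.

5′-CCYSTATATGCVANKTMGBTNAGCGADATCWYTGCWWACTWATT-3′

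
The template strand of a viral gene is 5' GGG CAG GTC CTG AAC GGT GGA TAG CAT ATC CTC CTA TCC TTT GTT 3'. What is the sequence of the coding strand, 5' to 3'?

The coding strand is complementary and antiparallel to the template: take the complement (A↔T, G↔C) and reverse.

5'-AACAAAGGATAGGAGGATATGCTATCCACCGTTCAGGACCTGCCC-3'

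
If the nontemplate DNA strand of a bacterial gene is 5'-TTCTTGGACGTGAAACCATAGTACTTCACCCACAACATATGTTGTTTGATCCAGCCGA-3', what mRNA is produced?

mRNA has the coding-strand sequence with U in place of T.

5′-UUCUUGGACGUGAAACCAUAGUACUUCACCCACAACAUAUGUUGUUUGAUCCAGCCGA-3′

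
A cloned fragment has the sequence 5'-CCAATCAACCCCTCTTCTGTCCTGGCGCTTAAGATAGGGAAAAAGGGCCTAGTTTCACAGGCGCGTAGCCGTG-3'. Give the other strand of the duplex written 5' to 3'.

The complement of CCAATCAACCCCTCTTCTGTCCTGGCGCTTAAGATAGGGAAAAAGGGCCTAGTTTCACAGGCGCGTAGCCGTG is GGTTAGTTGGGGAGAAGACAGGACCGCGAATTCTATCCCTTTTTCCCGGATCAAAGTGTCCGCGCATCGGCAC (A↔T, G↔C). DNA strands are antiparallel, so the complementary strand runs 3'→5'; reversing gives the 5'→3' form.

5'-CACGGCTACGCGCCTGTGAAACTAGGCCCTTTTTCCCTATCTTAAGCGCCAGGACAGAAGAGGGGTTGATTGG-3'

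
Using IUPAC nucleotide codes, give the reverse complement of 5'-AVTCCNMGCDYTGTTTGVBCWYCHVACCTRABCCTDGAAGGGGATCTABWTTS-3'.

5'-SAAWVTAGATCCCCTTCHAGGVTYAGGTBDGRWGVBCAAACARHGCKNGGABT-3'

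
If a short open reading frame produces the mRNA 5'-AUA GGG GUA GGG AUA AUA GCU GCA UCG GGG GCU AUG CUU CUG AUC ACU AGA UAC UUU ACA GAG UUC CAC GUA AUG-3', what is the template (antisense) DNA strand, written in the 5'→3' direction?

5'-CATTACGTGGAACTCTGTAAAGTATCTAGTGATCAGAAGCATAGCCCCCGATGCAGCTATTATCCCTACCCCTAT-3'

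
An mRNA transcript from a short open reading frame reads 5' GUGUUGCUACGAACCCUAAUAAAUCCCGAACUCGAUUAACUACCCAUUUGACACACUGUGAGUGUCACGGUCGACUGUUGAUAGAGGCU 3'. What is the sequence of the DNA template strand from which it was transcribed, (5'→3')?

Replace U with T to get the coding DNA strand: GTGTTGCTACGAACCCTAATAAATCCCGAACTCGATTAACTACCCATTTGACACACTGTGAGTGTCACGGTCGACTGTTGATAGAGGCT. The template strand is its reverse complement (complement CACAACGATGCTTGGGATTATTTAGGGCTTGAGCTAATTGATGGGTAAACTGTGTGACACTCACAGTGCCAGCTGACAACTATCTCCGA, then reverse).

5′-AGCCTCTATCAACAGTCGACCGTGACACTCACAGTGTGTCAAATGGGTAGTTAATCGAGTTCGGGATTTATTAGGGTTCGTAGCAACAC-3′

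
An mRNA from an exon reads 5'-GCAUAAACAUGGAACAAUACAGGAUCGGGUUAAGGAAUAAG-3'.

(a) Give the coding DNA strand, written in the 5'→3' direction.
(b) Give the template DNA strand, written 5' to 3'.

(a) 5'-GCATAAACATGGAACAATACAGGATCGGGTTAAGGAATAAG-3'
(b) 5'-CTTATTCCTTAACCCGATCCTGTATTGTTCCATGTTTATGC-3'

(a) The coding strand matches the mRNA with U→T.
(b) The template strand is the reverse complement of the coding strand.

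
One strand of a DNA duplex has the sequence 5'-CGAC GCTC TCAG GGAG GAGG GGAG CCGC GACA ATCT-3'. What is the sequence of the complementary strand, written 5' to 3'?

5'-AGATTGTCGCGGCTCCCCTCCTCCCTGAGAGCGTCG-3'

Pairing A↔T and G↔C gives GCTGCGAGAGTCCCTCCTCCCCTCGGCGCTGTTAGA, running 3'→5'. Reverse for the 5'→3' convention.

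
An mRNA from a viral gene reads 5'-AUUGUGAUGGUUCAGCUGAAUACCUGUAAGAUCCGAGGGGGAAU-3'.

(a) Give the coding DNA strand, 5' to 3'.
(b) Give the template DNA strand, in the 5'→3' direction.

(a) 5′-ATTGTGATGGTTCAGCTGAATACCTGTAAGATCCGAGGGGGAAT-3′
(b) 5'-ATTCCCCCTCGGATCTTACAGGTATTCAGCTGAACCATCACAAT-3'

(a) The coding strand matches the mRNA with U→T.
(b) The template strand is the reverse complement of the coding strand.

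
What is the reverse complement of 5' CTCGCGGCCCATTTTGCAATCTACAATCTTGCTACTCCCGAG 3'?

Complement each base (A↔T, G↔C): GAGCGCCGGGTAAAACGTTAGATGTTAGAACGATGAGGGCTC. Then reverse.

5'-CTCGGGAGTAGCAAGATTGTAGATTGCAAAATGGGCCGCGAG-3'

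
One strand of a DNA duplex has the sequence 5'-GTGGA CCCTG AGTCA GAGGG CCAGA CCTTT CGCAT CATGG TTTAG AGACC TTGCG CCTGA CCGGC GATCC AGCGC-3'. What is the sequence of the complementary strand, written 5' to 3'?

5'-GCGCTGGATCGCCGGTCAGGCGCAAGGTCTCTAAACCATGATGCGAAAGGTCTGGCCCTCTGACTCAGGGTCCAC-3'

The complement of GTGGACCCTGAGTCAGAGGGCCAGACCTTTCGCATCATGGTTTAGAGACCTTGCGCCTGACCGGCGATCCAGCGC is CACCTGGGACTCAGTCTCCCGGTCTGGAAAGCGTAGTACCAAATCTCTGGAACGCGGACTGGCCGCTAGGTCGCG (A↔T, G↔C). DNA strands are antiparallel, so the complementary strand runs 3'→5'; reversing gives the 5'→3' form.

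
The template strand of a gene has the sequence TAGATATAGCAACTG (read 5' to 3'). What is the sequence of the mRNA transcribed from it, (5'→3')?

5'-CAGUUGCUAUAUCUA-3'

RNA polymerase reads the template 3'→5' and synthesizes mRNA 5'→3' by base-pairing (A→U, T→A, G↔C). The complement of the template is ATCTATATCGTTGAC; antiparallel, so 5'→3' the coding strand is CAGTTGCTATATCTA. Replace T with U for the mRNA.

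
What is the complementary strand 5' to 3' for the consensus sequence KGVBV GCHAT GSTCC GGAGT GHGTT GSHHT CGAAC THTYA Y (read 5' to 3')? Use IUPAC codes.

Standard pairs A↔T, G↔C; ambiguity codes pair Y↔R, K↔M, S↔S, B↔V, H↔D. Complement (MCBVBCGDTACSAGGCCTCACDCAACSDDAGCTTGADARTR), then reverse for 5'→3'.

5'-RTRADAGTTCGADDSCAACDCACTCCGGASCATDGCBVBCM-3'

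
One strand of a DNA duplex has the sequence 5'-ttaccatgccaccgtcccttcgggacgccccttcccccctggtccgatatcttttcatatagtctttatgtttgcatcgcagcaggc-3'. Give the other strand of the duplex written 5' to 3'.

The complement of TTACCATGCCACCGTCCCTTCGGGACGCCCCTTCCCCCCTGGTCCGATATCTTTTCATATAGTCTTTATGTTTGCATCGCAGCAGGC is AATGGTACGGTGGCAGGGAAGCCCTGCGGGGAAGGGGGGACCAGGCTATAGAAAAGTATATCAGAAATACAAACGTAGCGTCGTCCG (A↔T, G↔C). DNA strands are antiparallel, so the complementary strand runs 3'→5'; reversing gives the 5'→3' form.

5'-GCCTGCTGCGATGCAAACATAAAGACTATATGAAAAGATATCGGACCAGGGGGGAAGGGGCGTCCCGAAGGGACGGTGGCATGGTAA-3'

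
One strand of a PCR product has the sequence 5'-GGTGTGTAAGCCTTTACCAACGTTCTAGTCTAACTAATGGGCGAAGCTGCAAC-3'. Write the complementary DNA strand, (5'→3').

Pairing A↔T and G↔C gives CCACACATTCGGAAATGGTTGCAAGATCAGATTGATTACCCGCTTCGACGTTG, running 3'→5'. Reverse for the 5'→3' convention.

5'-GTTGCAGCTTCGCCCATTAGTTAGACTAGAACGTTGGTAAAGGCTTACACACC-3'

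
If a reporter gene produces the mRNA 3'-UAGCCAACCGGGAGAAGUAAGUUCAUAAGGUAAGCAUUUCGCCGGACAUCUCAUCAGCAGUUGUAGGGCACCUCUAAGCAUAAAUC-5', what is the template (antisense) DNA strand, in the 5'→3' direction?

Written 5'→3' the mRNA is CUAAAUACGAAUCUCCACGGGAUGUUGACGACUACUCUACAGGCCGCUUUACGAAUGGAAUACUUGAAUGAAGAGGGCCAACCGAU, so the coding DNA strand is CTAAATACGAATCTCCACGGGATGTTGACGACTACTCTACAGGCCGCTTTACGAATGGAATACTTGAATGAAGAGGGCCAACCGAT. The template is its reverse complement.

5′-ATCGGTTGGCCCTCTTCATTCAAGTATTCCATTCGTAAAGCGGCCTGTAGAGTAGTCGTCAACATCCCGTGGAGATTCGTATTTAG-3′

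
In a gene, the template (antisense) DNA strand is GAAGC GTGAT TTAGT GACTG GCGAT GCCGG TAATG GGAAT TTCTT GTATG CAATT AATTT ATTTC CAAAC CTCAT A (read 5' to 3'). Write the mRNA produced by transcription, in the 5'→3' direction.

5'-UAUGAGGUUUGGAAAUAAAUUAAUUGCAUACAAGAAAUUCCCAUUACCGGCAUCGCCAGUCACUAAAUCACGCUUC-3'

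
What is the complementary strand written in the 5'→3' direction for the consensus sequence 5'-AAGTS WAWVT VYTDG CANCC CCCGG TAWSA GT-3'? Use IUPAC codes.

5'-ACTSWTACCGGGGGNTGCHARBABWTWSACTT-3'

Standard pairs A↔T, G↔C; ambiguity codes pair Y↔R, W↔W, S↔S, D↔H, V↔B, N↔N. Complement (TTCASWTWBABRAHCGTNGGGGGCCATWSTCA), then reverse for 5'→3'.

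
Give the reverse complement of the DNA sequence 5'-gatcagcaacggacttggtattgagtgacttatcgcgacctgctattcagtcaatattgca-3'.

Complement each base (A↔T, G↔C): CTAGTCGTTGCCTGAACCATAACTCACTGAATAGCGCTGGACGATAAGTCAGTTATAACGT. Then reverse.

5'-TGCAATATTGACTGAATAGCAGGTCGCGATAAGTCACTCAATACCAAGTCCGTTGCTGATC-3'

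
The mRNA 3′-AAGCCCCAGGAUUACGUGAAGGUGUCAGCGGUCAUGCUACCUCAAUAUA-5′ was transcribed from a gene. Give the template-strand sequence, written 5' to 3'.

5′-TTCGGGGTCCTAATGCACTTCCACAGTCGCCAGTACGATGGAGTTATAT-3′

Written 5'→3' the mRNA is AUAUAACUCCAUCGUACUGGCGACUGUGGAAGUGCAUUAGGACCCCGAA, so the coding DNA strand is ATATAACTCCATCGTACTGGCGACTGTGGAAGTGCATTAGGACCCCGAA. The template is its reverse complement.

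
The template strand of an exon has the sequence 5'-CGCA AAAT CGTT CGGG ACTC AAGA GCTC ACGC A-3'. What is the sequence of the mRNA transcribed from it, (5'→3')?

RNA polymerase reads the template 3'→5' and synthesizes mRNA 5'→3' by base-pairing (A→U, T→A, G↔C). The complement of the template is GCGTTTTAGCAAGCCCTGAGTTCTCGAGTGCGT; antiparallel, so 5'→3' the coding strand is TGCGTGAGCTCTTGAGTCCCGAACGATTTTGCG. Replace T with U for the mRNA.

5'-UGCGUGAGCUCUUGAGUCCCGAACGAUUUUGCG-3'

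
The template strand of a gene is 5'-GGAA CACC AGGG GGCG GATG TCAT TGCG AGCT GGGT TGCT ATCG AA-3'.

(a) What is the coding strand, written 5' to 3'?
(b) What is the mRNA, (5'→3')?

(a) 5′-TTCGATAGCAACCCAGCTCGCAATGACATCCGCCCCCTGGTGTTCC-3′
(b) 5'-UUCGAUAGCAACCCAGCUCGCAAUGACAUCCGCCCCCUGGUGUUCC-3'

(a) The coding strand is the reverse complement of the template: complement CCTTGTGGTCCCCCGCCTACAGTAACGCTCGACCCAACGATAGCTT, then reverse.
(b) mRNA has the coding-strand sequence with T→U.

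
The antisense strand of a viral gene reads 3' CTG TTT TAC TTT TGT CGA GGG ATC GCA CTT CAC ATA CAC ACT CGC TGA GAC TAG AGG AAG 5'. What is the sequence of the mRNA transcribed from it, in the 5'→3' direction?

5'-GACAAAAUGAAAACAGCUCCCUAGCGUGAAGUGUAUGUGUGAGCGACUCUGAUCUCCUUC-3'

Reading the template 3'→5' as shown, RNA polymerase pairs each base (A→U, T→A, G↔C) to build mRNA 5'→3' directly.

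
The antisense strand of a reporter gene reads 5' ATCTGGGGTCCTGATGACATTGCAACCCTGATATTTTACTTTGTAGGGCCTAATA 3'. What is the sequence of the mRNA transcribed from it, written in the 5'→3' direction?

5′-UAUUAGGCCCUACAAAGUAAAAUAUCAGGGUUGCAAUGUCAUCAGGACCCCAGAU-3′

RNA polymerase reads the template 3'→5' and synthesizes mRNA 5'→3' by base-pairing (A→U, T→A, G↔C). The complement of the template is TAGACCCCAGGACTACTGTAACGTTGGGACTATAAAATGAAACATCCCGGATTAT; antiparallel, so 5'→3' the coding strand is TATTAGGCCCTACAAAGTAAAATATCAGGGTTGCAATGTCATCAGGACCCCAGAT. Replace T with U for the mRNA.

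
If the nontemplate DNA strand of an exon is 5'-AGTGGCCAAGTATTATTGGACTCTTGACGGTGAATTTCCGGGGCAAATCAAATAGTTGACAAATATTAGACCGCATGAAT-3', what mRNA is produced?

5'-AGUGGCCAAGUAUUAUUGGACUCUUGACGGUGAAUUUCCGGGGCAAAUCAAAUAGUUGACAAAUAUUAGACCGCAUGAAU-3'

mRNA has the coding-strand sequence with U in place of T.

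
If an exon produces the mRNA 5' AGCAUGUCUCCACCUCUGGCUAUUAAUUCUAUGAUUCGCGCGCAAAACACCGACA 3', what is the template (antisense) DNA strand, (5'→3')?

5'-TGTCGGTGTTTTGCGCGCGAATCATAGAATTAATAGCCAGAGGTGGAGACATGCT-3'

Replace U with T to get the coding DNA strand: AGCATGTCTCCACCTCTGGCTATTAATTCTATGATTCGCGCGCAAAACACCGACA. The template strand is its reverse complement (complement TCGTACAGAGGTGGAGACCGATAATTAAGATACTAAGCGCGCGTTTTGTGGCTGT, then reverse).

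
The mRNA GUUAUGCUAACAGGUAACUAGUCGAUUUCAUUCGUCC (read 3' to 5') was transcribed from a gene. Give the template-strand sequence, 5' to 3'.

Written 5'→3' the mRNA is CCUGCUUACUUUAGCUGAUCAAUGGACAAUCGUAUUG, so the coding DNA strand is CCTGCTTACTTTAGCTGATCAATGGACAATCGTATTG. The template is its reverse complement.

5'-CAATACGATTGTCCATTGATCAGCTAAAGTAAGCAGG-3'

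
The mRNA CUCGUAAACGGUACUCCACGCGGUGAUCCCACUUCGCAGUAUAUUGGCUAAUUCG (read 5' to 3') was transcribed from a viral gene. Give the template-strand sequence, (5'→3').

Replace U with T to get the coding DNA strand: CTCGTAAACGGTACTCCACGCGGTGATCCCACTTCGCAGTATATTGGCTAATTCG. The template strand is its reverse complement (complement GAGCATTTGCCATGAGGTGCGCCACTAGGGTGAAGCGTCATATAACCGATTAAGC, then reverse).

5'-CGAATTAGCCAATATACTGCGAAGTGGGATCACCGCGTGGAGTACCGTTTACGAG-3'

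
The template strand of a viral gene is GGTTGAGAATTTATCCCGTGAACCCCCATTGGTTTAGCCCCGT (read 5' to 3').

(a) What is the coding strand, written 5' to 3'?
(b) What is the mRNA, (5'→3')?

(a) The coding strand is the reverse complement of the template: complement CCAACTCTTAAATAGGGCACTTGGGGGTAACCAAATCGGGGCA, then reverse.
(b) mRNA has the coding-strand sequence with T→U.

(a) 5'-ACGGGGCTAAACCAATGGGGGTTCACGGGATAAATTCTCAACC-3'
(b) 5′-ACGGGGCUAAACCAAUGGGGGUUCACGGGAUAAAUUCUCAACC-3′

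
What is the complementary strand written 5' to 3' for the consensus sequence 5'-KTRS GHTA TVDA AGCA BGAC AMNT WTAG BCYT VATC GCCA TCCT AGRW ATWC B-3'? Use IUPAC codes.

Standard pairs A↔T, G↔C; ambiguity codes pair R↔Y, M↔K, W↔W, S↔S, B↔V, D↔H, N↔N. Complement (MAYSCDATABHTTCGTVCTGTKNAWATCVGRABTAGCGGTAGGATCYWTAWGV), then reverse for 5'→3'.

5'-VGWATWYCTAGGATGGCGATBARGVCTAWANKTGTCVTGCTTHBATADCSYAM-3'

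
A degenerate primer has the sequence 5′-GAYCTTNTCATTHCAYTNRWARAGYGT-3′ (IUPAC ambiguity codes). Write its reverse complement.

Standard pairs A↔T, G↔C; ambiguity codes pair R↔Y, W↔W, H↔D, N↔N. Complement (CTRGAANAGTAADGTRANYWTYTCRCA), then reverse for 5'→3'.

5'-ACRCTYTWYNARTGDAATGANAAGRTC-3'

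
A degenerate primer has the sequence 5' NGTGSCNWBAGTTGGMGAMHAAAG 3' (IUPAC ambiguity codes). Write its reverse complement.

5′-CTTTDKTCKCCAACTVWNGSCACN-3′

Standard pairs A↔T, G↔C; ambiguity codes pair M↔K, W↔W, S↔S, B↔V, H↔D, N↔N. Complement (NCACSGNWVTCAACCKCTKDTTTC), then reverse for 5'→3'.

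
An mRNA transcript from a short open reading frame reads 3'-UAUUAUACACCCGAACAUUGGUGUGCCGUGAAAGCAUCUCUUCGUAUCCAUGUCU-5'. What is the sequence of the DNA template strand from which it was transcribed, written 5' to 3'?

5′-ATAATATGTGGGCTTGTAACCACACGGCACTTTCGTAGAGAAGCATAGGTACAGA-3′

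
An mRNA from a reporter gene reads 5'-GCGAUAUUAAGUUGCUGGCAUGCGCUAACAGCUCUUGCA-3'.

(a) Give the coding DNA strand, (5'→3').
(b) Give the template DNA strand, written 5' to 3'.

(a) 5′-GCGATATTAAGTTGCTGGCATGCGCTAACAGCTCTTGCA-3′
(b) 5'-TGCAAGAGCTGTTAGCGCATGCCAGCAACTTAATATCGC-3'

(a) The coding strand matches the mRNA with U→T.
(b) The template strand is the reverse complement of the coding strand.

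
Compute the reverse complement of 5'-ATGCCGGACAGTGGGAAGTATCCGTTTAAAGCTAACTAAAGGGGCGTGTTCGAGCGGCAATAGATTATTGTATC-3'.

Complement each base (A↔T, G↔C): TACGGCCTGTCACCCTTCATAGGCAAATTTCGATTGATTTCCCCGCACAAGCTCGCCGTTATCTAATAACATAG. Then reverse.

5′-GATACAATAATCTATTGCCGCTCGAACACGCCCCTTTAGTTAGCTTTAAACGGATACTTCCCACTGTCCGGCAT-3′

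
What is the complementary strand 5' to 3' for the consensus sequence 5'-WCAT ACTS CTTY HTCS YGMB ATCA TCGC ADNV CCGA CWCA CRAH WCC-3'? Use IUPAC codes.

Standard pairs A↔T, G↔C; ambiguity codes pair R↔Y, M↔K, W↔W, S↔S, B↔V, D↔H, N↔N. Complement (WGTATGASGAARDAGSRCKVTAGTAGCGTHNBGGCTGWGTGYTDWGG), then reverse for 5'→3'.

5'-GGWDTYGTGWGTCGGBNHTGCGATGATVKCRSGADRAAGSAGTATGW-3'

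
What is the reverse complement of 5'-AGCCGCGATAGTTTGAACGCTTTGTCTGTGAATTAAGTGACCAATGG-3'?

Complement each base (A↔T, G↔C): TCGGCGCTATCAAACTTGCGAAACAGACACTTAATTCACTGGTTACC. Then reverse.

5'-CCATTGGTCACTTAATTCACAGACAAAGCGTTCAAACTATCGCGGCT-3'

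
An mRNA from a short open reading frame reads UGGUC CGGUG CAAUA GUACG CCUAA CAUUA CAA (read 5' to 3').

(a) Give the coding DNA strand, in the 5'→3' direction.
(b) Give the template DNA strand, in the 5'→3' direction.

(a) 5′-TGGTCCGGTGCAATAGTACGCCTAACATTACAA-3′
(b) 5'-TTGTAATGTTAGGCGTACTATTGCACCGGACCA-3'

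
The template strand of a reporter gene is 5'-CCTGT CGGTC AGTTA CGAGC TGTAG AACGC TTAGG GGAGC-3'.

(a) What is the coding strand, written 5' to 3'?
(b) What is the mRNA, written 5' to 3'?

(a) The coding strand is the reverse complement of the template: complement GGACAGCCAGTCAATGCTCGACATCTTGCGAATCCCCTCG, then reverse.
(b) mRNA has the coding-strand sequence with T→U.

(a) 5'-GCTCCCCTAAGCGTTCTACAGCTCGTAACTGACCGACAGG-3'
(b) 5'-GCUCCCCUAAGCGUUCUACAGCUCGUAACUGACCGACAGG-3'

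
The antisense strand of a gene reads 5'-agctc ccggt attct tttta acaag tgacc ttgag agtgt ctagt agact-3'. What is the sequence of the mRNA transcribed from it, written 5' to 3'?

5'-AGUCUACUAGACACUCUCAAGGUCACUUGUUAAAAAGAAUACCGGGAGCU-3'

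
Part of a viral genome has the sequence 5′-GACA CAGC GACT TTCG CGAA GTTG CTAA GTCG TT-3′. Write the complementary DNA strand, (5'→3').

5'-AACGACTTAGCAACTTCGCGAAAGTCGCTGTGTC-3'

The complement of GACACAGCGACTTTCGCGAAGTTGCTAAGTCGTT is CTGTGTCGCTGAAAGCGCTTCAACGATTCAGCAA (A↔T, G↔C). DNA strands are antiparallel, so the complementary strand runs 3'→5'; reversing gives the 5'→3' form.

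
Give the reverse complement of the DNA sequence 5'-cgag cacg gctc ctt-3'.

5'-AAGGAGCCGTGCTCG-3'

Complement each base (A↔T, G↔C): GCTCGTGCCGAGGAA. Then reverse.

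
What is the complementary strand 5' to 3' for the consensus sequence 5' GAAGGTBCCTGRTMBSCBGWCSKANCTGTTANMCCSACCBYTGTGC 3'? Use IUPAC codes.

5′-GCACARVGGTSGGKNTAACAGNTMSGWCVGSVKAYCAGGVACCTTC-3′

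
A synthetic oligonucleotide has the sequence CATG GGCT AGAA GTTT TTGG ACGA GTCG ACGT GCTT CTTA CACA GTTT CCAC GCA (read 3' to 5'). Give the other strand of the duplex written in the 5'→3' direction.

5'-GTACCCGATCTTCAAAAACCTGCTCAGCTGCACGAAGAATGTGTCAAAGGTGCGT-3'

The strand is given 3'→5', so its complement runs 5'→3' in the same left-to-right order: pair each base A↔T, G↔C.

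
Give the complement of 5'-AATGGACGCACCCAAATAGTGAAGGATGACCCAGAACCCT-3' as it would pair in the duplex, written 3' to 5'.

3′-TTACCTGCGTGGGTTTATCACTTCCTACTGGGTCTTGGGA-5′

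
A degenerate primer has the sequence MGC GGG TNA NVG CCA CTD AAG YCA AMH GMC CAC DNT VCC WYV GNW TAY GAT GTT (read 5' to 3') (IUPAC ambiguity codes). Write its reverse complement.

5'-AACATCRTAWNCBRWGGBANHGTGGKCDKTTGRCTTHAGTGGCBNTNACCCGCK-3'

Standard pairs A↔T, G↔C; ambiguity codes pair Y↔R, M↔K, W↔W, D↔H, V↔B, N↔N. Complement (KCGCCCANTNBCGGTGAHTTCRGTTKDCKGGTGHNABGGWRBCNWATRCTACAA), then reverse for 5'→3'.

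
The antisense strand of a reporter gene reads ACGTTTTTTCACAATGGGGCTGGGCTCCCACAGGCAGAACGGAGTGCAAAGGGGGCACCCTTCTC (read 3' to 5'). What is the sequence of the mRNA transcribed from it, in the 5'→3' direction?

Reading the template 3'→5' as shown, RNA polymerase pairs each base (A→U, T→A, G↔C) to build mRNA 5'→3' directly.

5′-UGCAAAAAAGUGUUACCCCGACCCGAGGGUGUCCGUCUUGCCUCACGUUUCCCCCGUGGGAAGAG-3′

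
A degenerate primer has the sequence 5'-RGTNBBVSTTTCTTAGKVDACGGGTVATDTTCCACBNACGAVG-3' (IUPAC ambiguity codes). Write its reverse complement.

5'-CBTCGTNVGTGGAAHATBACCCGTHBMCTAAGAAASBVVNACY-3'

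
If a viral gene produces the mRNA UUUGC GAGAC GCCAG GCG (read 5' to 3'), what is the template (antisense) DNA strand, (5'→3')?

5'-CGCCTGGCGTCTCGCAAA-3'

Replace U with T to get the coding DNA strand: TTTGCGAGACGCCAGGCG. The template strand is its reverse complement (complement AAACGCTCTGCGGTCCGC, then reverse).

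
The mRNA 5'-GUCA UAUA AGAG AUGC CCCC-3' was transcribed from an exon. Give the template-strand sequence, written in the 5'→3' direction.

Replace U with T to get the coding DNA strand: GTCATATAAGAGATGCCCCC. The template strand is its reverse complement (complement CAGTATATTCTCTACGGGGG, then reverse).

5'-GGGGGCATCTCTTATATGAC-3'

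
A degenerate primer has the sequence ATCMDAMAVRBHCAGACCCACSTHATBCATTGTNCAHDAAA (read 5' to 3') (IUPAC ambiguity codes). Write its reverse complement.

Standard pairs A↔T, G↔C; ambiguity codes pair R↔Y, M↔K, S↔S, B↔V, D↔H, N↔N. Complement (TAGKHTKTBYVDGTCTGGGTGSADTAVGTAACANGTDHTTT), then reverse for 5'→3'.

5′-TTTHDTGNACAATGVATDASGTGGGTCTGDVYBTKTHKGAT-3′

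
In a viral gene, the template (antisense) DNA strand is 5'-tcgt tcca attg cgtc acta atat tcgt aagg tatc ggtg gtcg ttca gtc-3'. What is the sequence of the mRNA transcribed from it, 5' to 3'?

The mRNA has the sequence of the coding strand (reverse complement of the template) with T→U. Reverse complement of TCGTTCCAATTGCGTCACTAATATTCGTAAGGTATCGGTGGTCGTTCAGTC is GACTGAACGACCACCGATACCTTACGAATATTAGTGACGCAATTGGAACGA; then T→U.

5'-GACUGAACGACCACCGAUACCUUACGAAUAUUAGUGACGCAAUUGGAACGA-3'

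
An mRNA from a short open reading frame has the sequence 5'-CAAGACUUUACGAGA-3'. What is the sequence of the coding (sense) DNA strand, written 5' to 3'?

The coding DNA strand has the same 5'→3' sequence as the mRNA with U replaced by T.

5'-CAAGACTTTACGAGA-3'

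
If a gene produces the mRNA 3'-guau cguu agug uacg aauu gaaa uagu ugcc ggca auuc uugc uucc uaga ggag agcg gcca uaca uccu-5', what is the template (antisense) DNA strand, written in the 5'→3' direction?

5'-CATAGCAATCACATGCTTAACTTTATCAACGGCCGTTAAGAACGAAGGATCTCCTCTCGCCGGTATGTAGGA-3'

Written 5'→3' the mRNA is UCCUACAUACCGGCGAGAGGAGAUCCUUCGUUCUUAACGGCCGUUGAUAAAGUUAAGCAUGUGAUUGCUAUG, so the coding DNA strand is TCCTACATACCGGCGAGAGGAGATCCTTCGTTCTTAACGGCCGTTGATAAAGTTAAGCATGTGATTGCTATG. The template is its reverse complement.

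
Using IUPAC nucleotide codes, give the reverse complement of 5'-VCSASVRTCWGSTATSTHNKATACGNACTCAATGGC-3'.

5′-GCCATTGAGTNCGTATMNDASATASCWGAYBSTSGB-3′

Standard pairs A↔T, G↔C; ambiguity codes pair R↔Y, K↔M, W↔W, S↔S, H↔D, V↔B, N↔N. Complement (BGSTSBYAGWCSATASADNMTATGCNTGAGTTACCG), then reverse for 5'→3'.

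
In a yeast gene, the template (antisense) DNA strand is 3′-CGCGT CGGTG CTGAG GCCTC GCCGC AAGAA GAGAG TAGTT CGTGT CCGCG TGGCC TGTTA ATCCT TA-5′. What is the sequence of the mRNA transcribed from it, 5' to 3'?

5'-GCGCAGCCACGACUCCGGAGCGGCGUUCUUCUCUCAUCAAGCACAGGCGCACCGGACAAUUAGGAAU-3'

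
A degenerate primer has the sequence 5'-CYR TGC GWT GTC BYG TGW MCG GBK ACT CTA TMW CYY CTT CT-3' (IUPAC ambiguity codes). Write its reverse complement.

Standard pairs A↔T, G↔C; ambiguity codes pair R↔Y, M↔K, W↔W, B↔V. Complement (GRYACGCWACAGVRCACWKGCCVMTGAGATAKWGRRGAAGA), then reverse for 5'→3'.

5′-AGAAGRRGWKATAGAGTMVCCGKWCACRVGACAWCGCAYRG-3′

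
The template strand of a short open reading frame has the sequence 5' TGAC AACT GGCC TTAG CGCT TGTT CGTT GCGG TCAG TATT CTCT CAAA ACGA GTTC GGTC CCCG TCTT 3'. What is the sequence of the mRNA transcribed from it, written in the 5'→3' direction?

The mRNA has the sequence of the coding strand (reverse complement of the template) with T→U. Reverse complement of TGACAACTGGCCTTAGCGCTTGTTCGTTGCGGTCAGTATTCTCTCAAAACGAGTTCGGTCCCCGTCTT is AAGACGGGGACCGAACTCGTTTTGAGAGAATACTGACCGCAACGAACAAGCGCTAAGGCCAGTTGTCA; then T→U.

5'-AAGACGGGGACCGAACUCGUUUUGAGAGAAUACUGACCGCAACGAACAAGCGCUAAGGCCAGUUGUCA-3'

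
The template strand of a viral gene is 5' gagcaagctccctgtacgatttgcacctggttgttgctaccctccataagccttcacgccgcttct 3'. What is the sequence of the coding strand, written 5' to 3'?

5'-AGAAGCGGCGTGAAGGCTTATGGAGGGTAGCAACAACCAGGTGCAAATCGTACAGGGAGCTTGCTC-3'

The coding strand is complementary and antiparallel to the template: take the complement (A↔T, G↔C) and reverse.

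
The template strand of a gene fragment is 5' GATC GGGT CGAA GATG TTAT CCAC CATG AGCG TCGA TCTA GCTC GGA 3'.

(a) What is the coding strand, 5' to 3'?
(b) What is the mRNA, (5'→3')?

(a) The coding strand is the reverse complement of the template: complement CTAGCCCAGCTTCTACAATAGGTGGTACTCGCAGCTAGATCGAGCCT, then reverse.
(b) mRNA has the coding-strand sequence with T→U.

(a) 5′-TCCGAGCTAGATCGACGCTCATGGTGGATAACATCTTCGACCCGATC-3′
(b) 5'-UCCGAGCUAGAUCGACGCUCAUGGUGGAUAACAUCUUCGACCCGAUC-3'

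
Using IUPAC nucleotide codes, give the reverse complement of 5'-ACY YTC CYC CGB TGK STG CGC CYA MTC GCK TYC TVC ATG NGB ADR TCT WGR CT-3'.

Standard pairs A↔T, G↔C; ambiguity codes pair R↔Y, M↔K, W↔W, S↔S, B↔V, D↔H, N↔N. Complement (TGRRAGGRGGCVACMSACGCGGRTKAGCGMARGABGTACNCVTHYAGAWCYGA), then reverse for 5'→3'.

5'-AGYCWAGAYHTVCNCATGBAGRAMGCGAKTRGGCGCASMCAVCGGRGGARRGT-3'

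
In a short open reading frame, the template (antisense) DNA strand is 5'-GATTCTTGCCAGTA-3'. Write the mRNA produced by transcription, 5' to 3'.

5'-UACUGGCAAGAAUC-3'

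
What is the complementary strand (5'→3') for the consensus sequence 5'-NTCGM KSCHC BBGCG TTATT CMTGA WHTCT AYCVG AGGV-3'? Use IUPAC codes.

5'-BCCTCBGRTAGADWTCAKGAATAACGCVVGDGSMKCGAN-3'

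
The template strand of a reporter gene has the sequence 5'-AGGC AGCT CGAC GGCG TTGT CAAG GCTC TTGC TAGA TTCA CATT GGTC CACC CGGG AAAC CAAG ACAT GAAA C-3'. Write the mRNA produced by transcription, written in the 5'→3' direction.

RNA polymerase reads the template 3'→5' and synthesizes mRNA 5'→3' by base-pairing (A→U, T→A, G↔C). The complement of the template is TCCGTCGAGCTGCCGCAACAGTTCCGAGAACGATCTAAGTGTAACCAGGTGGGCCCTTTGGTTCTGTACTTTG; antiparallel, so 5'→3' the coding strand is GTTTCATGTCTTGGTTTCCCGGGTGGACCAATGTGAATCTAGCAAGAGCCTTGACAACGCCGTCGAGCTGCCT. Replace T with U for the mRNA.

5'-GUUUCAUGUCUUGGUUUCCCGGGUGGACCAAUGUGAAUCUAGCAAGAGCCUUGACAACGCCGUCGAGCUGCCU-3'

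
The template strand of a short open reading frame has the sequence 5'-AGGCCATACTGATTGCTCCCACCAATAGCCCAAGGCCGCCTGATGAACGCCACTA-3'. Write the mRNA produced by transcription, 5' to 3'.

5'-UAGUGGCGUUCAUCAGGCGGCCUUGGGCUAUUGGUGGGAGCAAUCAGUAUGGCCU-3'

The mRNA has the sequence of the coding strand (reverse complement of the template) with T→U. Reverse complement of AGGCCATACTGATTGCTCCCACCAATAGCCCAAGGCCGCCTGATGAACGCCACTA is TAGTGGCGTTCATCAGGCGGCCTTGGGCTATTGGTGGGAGCAATCAGTATGGCCT; then T→U.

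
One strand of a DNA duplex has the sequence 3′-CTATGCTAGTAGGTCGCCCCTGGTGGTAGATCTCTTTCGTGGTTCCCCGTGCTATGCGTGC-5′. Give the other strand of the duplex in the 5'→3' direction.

The strand is given 3'→5', so its complement runs 5'→3' in the same left-to-right order: pair each base A↔T, G↔C.

5'-GATACGATCATCCAGCGGGGACCACCATCTAGAGAAAGCACCAAGGGGCACGATACGCACG-3'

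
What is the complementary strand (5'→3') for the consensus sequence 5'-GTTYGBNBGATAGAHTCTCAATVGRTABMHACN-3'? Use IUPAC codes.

Standard pairs A↔T, G↔C; ambiguity codes pair R↔Y, M↔K, B↔V, H↔D, N↔N. Complement (CAARCVNVCTATCTDAGAGTTABCYATVKDTGN), then reverse for 5'→3'.

5'-NGTDKVTAYCBATTGAGADTCTATCVNVCRAAC-3'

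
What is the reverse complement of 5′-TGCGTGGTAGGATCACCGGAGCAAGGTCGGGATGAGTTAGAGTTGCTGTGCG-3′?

Reading the sequence 3'→5' and pairing each base (A↔T, G↔C) gives the reverse complement directly.

5'-CGCACAGCAACTCTAACTCATCCCGACCTTGCTCCGGTGATCCTACCACGCA-3'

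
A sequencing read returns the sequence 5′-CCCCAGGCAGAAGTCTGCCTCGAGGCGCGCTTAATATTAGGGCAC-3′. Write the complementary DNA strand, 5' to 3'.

5'-GTGCCCTAATATTAAGCGCGCCTCGAGGCAGACTTCTGCCTGGGG-3'

Pairing A↔T and G↔C gives GGGGTCCGTCTTCAGACGGAGCTCCGCGCGAATTATAATCCCGTG, running 3'→5'. Reverse for the 5'→3' convention.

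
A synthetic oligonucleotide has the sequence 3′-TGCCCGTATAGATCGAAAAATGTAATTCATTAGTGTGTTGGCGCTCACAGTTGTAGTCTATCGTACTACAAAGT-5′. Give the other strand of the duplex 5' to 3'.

The strand is given 3'→5', so its complement runs 5'→3' in the same left-to-right order: pair each base A↔T, G↔C.

5′-ACGGGCATATCTAGCTTTTTACATTAAGTAATCACACAACCGCGAGTGTCAACATCAGATAGCATGATGTTTCA-3′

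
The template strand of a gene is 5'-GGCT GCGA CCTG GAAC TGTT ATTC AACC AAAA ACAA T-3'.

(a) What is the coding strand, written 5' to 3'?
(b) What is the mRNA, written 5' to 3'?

(a) 5'-ATTGTTTTTGGTTGAATAACAGTTCCAGGTCGCAGCC-3'
(b) 5'-AUUGUUUUUGGUUGAAUAACAGUUCCAGGUCGCAGCC-3'

(a) The coding strand is the reverse complement of the template: complement CCGACGCTGGACCTTGACAATAAGTTGGTTTTTGTTA, then reverse.
(b) mRNA has the coding-strand sequence with T→U.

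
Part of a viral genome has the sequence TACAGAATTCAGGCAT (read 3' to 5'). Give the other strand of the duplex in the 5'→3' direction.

5′-ATGTCTTAAGTCCGTA-3′

The strand is given 3'→5', so its complement runs 5'→3' in the same left-to-right order: pair each base A↔T, G↔C.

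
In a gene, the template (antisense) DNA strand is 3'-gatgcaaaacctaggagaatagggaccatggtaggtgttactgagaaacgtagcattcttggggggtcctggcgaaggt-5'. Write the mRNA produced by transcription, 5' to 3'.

Reading the template 3'→5' as shown, RNA polymerase pairs each base (A→U, T→A, G↔C) to build mRNA 5'→3' directly.

5'-CUACGUUUUGGAUCCUCUUAUCCCUGGUACCAUCCACAAUGACUCUUUGCAUCGUAAGAACCCCCCAGGACCGCUUCCA-3'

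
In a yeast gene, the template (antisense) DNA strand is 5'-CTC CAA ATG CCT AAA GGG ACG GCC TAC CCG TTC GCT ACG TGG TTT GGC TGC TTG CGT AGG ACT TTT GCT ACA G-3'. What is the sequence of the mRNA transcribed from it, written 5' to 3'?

5'-CUGUAGCAAAAGUCCUACGCAAGCAGCCAAACCACGUAGCGAACGGGUAGGCCGUCCCUUUAGGCAUUUGGAG-3'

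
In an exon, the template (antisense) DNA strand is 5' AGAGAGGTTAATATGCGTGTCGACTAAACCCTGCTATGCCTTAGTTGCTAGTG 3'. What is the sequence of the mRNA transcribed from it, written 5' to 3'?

RNA polymerase reads the template 3'→5' and synthesizes mRNA 5'→3' by base-pairing (A→U, T→A, G↔C). The complement of the template is TCTCTCCAATTATACGCACAGCTGATTTGGGACGATACGGAATCAACGATCAC; antiparallel, so 5'→3' the coding strand is CACTAGCAACTAAGGCATAGCAGGGTTTAGTCGACACGCATATTAACCTCTCT. Replace T with U for the mRNA.

5'-CACUAGCAACUAAGGCAUAGCAGGGUUUAGUCGACACGCAUAUUAACCUCUCU-3'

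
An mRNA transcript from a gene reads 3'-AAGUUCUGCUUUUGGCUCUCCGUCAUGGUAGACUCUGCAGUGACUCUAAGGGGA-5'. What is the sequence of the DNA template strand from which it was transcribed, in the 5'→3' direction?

5'-TTCAAGACGAAAACCGAGAGGCAGTACCATCTGAGACGTCACTGAGATTCCCCT-3'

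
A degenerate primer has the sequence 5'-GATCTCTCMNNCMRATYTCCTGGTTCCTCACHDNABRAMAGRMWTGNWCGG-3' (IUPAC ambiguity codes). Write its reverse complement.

Standard pairs A↔T, G↔C; ambiguity codes pair R↔Y, M↔K, W↔W, B↔V, D↔H, N↔N. Complement (CTAGAGAGKNNGKYTARAGGACCAAGGAGTGDHNTVYTKTCYKWACNWGCC), then reverse for 5'→3'.

5′-CCGWNCAWKYCTKTYVTNHDGTGAGGAACCAGGARATYKGNNKGAGAGATC-3′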